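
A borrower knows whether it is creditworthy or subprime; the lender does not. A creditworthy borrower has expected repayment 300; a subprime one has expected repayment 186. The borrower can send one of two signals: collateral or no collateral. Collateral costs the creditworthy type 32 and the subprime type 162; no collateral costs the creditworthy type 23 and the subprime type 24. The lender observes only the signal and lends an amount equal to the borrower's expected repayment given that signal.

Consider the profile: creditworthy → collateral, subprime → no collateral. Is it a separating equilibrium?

Under separation the lender infers type exactly: collateral → creditworthy (pays 300), no collateral → subprime (pays 186).
Creditworthy: collateral gives 300 − 32 = 268; no collateral gives 186 − 23 = 163. No deviation. ✓
Subprime: no collateral gives 186 − 24 = 162; collateral gives 300 − 162 = 138. No deviation. ✓
Neither type gains from mimicking the other.

Yes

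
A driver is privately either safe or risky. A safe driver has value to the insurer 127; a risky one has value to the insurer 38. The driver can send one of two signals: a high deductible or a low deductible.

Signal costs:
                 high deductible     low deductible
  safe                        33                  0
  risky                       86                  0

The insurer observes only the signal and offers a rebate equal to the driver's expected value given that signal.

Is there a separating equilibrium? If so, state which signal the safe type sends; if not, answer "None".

None

Try safe → high deductible, risky → low deductible:
  If types separate, high deductible earns payment 127 and low deductible earns 38.
  Safe: high deductible gives 127 − 33 = 94; low deductible gives 38 − 0 = 38. No deviation. ✓
  Risky: low deductible gives 38 − 0 = 38; high deductible gives 127 − 86 = 41. Would deviate. ✗
Try safe → low deductible, risky → high deductible:
  If types separate, low deductible earns payment 127 and high deductible earns 38.
  Safe: low deductible gives 127 − 0 = 127; high deductible gives 38 − 33 = 5. No deviation. ✓
  Risky: high deductible gives 38 − 86 = -48; low deductible gives 127 − 0 = 127. Would deviate. ✗
Neither assignment is incentive-compatible.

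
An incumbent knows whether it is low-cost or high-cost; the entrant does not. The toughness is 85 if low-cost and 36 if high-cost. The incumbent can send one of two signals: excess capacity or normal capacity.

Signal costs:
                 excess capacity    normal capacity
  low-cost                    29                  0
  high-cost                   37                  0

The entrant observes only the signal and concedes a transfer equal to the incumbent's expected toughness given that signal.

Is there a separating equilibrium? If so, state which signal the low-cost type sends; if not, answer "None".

Try low-cost → excess capacity, high-cost → normal capacity:
  Under separation the entrant infers type exactly: excess capacity → low-cost (pays 85), normal capacity → high-cost (pays 36).
  Low-cost: excess capacity gives 85 − 29 = 56; normal capacity gives 36 − 0 = 36. No deviation. ✓
  High-cost: normal capacity gives 36 − 0 = 36; excess capacity gives 85 − 37 = 48. Would deviate. ✗
Try low-cost → normal capacity, high-cost → excess capacity:
  Under separation the entrant infers type exactly: normal capacity → low-cost (pays 85), excess capacity → high-cost (pays 36).
  Low-cost: normal capacity gives 85 − 0 = 85; excess capacity gives 36 − 29 = 7. No deviation. ✓
  High-cost: excess capacity gives 36 − 37 = -1; normal capacity gives 85 − 0 = 85. Would deviate. ✗
Neither assignment is incentive-compatible.

None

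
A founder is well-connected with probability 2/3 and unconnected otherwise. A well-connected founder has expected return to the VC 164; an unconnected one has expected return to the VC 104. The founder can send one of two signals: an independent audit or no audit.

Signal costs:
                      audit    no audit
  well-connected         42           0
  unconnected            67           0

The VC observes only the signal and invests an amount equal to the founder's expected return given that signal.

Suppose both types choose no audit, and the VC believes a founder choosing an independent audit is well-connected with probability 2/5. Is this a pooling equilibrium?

Yes

At the pooled signal (no audit) the VC holds the prior 2/3 and pays 2/3·164 + 1/3·104 = 144. Off-path (audit) belief 2/5 gives 2/5·164 + 3/5·104 = 128.
Well-connected: no audit gives 144 − 0 = 144; audit gives 128 − 42 = 86. Stays. ✓
Unconnected: no audit gives 144 − 0 = 144; audit gives 128 − 67 = 61. Stays. ✓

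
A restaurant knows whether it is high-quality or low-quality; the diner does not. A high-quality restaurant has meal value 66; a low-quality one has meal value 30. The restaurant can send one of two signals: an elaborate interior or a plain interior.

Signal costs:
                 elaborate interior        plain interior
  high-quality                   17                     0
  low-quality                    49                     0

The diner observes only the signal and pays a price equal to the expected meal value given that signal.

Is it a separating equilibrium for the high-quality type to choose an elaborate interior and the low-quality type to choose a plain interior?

Under separation the diner infers type exactly: elaborate interior → high-quality (pays 66), plain interior → low-quality (pays 30).
High-quality: elaborate interior gives 66 − 17 = 49; plain interior gives 30 − 0 = 30. No deviation. ✓
Low-quality: plain interior gives 30 − 0 = 30; elaborate interior gives 66 − 49 = 17. No deviation. ✓
Both incentive constraints hold.

Yes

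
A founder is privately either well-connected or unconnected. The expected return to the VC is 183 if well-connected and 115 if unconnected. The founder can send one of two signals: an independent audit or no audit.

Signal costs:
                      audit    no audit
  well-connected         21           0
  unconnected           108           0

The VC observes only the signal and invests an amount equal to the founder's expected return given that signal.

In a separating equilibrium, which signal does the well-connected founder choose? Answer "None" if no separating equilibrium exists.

audit

Try well-connected → audit, unconnected → no audit:
  If types separate, audit earns payment 183 and no audit earns 115.
  Well-connected: audit gives 183 − 21 = 162; no audit gives 115 − 0 = 115. No deviation. ✓
  Unconnected: no audit gives 115 − 0 = 115; audit gives 183 − 108 = 75. No deviation. ✓
Both hold — the well-connected type sends audit.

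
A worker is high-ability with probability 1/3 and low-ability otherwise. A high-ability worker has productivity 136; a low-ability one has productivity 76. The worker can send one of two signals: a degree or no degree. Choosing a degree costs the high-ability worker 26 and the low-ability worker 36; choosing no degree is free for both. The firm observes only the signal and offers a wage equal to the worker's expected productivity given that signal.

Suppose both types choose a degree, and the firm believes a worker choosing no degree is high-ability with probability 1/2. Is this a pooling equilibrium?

On the equilibrium path (degree) the firm holds the prior 1/3 and pays 1/3·136 + 2/3·76 = 96. Off-path (no degree) belief 1/2 gives 1/2·136 + 1/2·76 = 106.
High-ability: degree gives 96 − 26 = 70; no degree gives 106 − 0 = 106. Deviates. ✗
Low-ability: degree gives 96 − 36 = 60; no degree gives 106 − 0 = 106. Deviates. ✗

No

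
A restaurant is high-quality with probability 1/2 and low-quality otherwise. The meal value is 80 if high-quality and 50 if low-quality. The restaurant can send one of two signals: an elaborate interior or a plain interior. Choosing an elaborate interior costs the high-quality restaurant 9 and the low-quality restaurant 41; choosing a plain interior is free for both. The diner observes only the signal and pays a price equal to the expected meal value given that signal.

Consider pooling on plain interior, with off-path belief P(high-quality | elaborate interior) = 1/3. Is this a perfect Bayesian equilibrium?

Yes

At the pooled signal (plain interior) the diner holds the prior 1/2 and pays 1/2·80 + 1/2·50 = 65. Off-path (elaborate interior) belief 1/3 gives 1/3·80 + 2/3·50 = 60.
High-quality: plain interior gives 65 − 0 = 65; elaborate interior gives 60 − 9 = 51. Stays. ✓
Low-quality: plain interior gives 65 − 0 = 65; elaborate interior gives 60 − 41 = 19. Stays. ✓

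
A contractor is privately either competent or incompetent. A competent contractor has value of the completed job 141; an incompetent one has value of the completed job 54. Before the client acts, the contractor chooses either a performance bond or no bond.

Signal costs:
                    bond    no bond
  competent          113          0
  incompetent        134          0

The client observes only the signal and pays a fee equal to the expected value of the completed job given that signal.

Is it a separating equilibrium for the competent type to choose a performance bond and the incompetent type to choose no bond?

No

If types separate, bond earns payment 141 and no bond earns 54.
Competent: bond gives 141 − 113 = 28; no bond gives 54 − 0 = 54. Would deviate. ✗
Incompetent: no bond gives 54 − 0 = 54; bond gives 141 − 134 = 7. No deviation. ✓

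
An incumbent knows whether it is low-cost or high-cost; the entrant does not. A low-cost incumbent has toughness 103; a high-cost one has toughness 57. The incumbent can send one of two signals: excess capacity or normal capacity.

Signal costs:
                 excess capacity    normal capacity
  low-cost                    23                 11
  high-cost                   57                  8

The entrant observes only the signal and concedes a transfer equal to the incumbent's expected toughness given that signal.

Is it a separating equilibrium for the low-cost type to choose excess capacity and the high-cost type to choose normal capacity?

If types separate, excess capacity earns payment 103 and normal capacity earns 57.
Low-cost: excess capacity gives 103 − 23 = 80; normal capacity gives 57 − 11 = 46. No deviation. ✓
High-cost: normal capacity gives 57 − 8 = 49; excess capacity gives 103 − 57 = 46. No deviation. ✓
Neither type gains from mimicking the other.

Yes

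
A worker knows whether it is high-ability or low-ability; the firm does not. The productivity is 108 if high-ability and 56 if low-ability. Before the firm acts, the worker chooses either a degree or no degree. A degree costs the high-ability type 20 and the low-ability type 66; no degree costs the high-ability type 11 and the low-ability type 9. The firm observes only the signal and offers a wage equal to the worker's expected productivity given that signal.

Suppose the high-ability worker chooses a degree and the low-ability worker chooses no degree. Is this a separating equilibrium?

Yes

If types separate, degree earns payment 108 and no degree earns 56.
High-ability: degree gives 108 − 20 = 88; no degree gives 56 − 11 = 45. No deviation. ✓
Low-ability: no degree gives 56 − 9 = 47; degree gives 108 − 66 = 42. No deviation. ✓
Neither type gains from mimicking the other.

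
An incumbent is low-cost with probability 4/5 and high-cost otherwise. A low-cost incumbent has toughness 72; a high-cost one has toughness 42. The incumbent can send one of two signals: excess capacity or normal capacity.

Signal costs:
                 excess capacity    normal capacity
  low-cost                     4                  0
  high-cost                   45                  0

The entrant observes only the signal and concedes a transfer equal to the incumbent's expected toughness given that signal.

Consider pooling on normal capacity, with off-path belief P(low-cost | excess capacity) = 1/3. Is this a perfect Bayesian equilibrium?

At the pooled signal (normal capacity) the entrant holds the prior 4/5 and pays 4/5·72 + 1/5·42 = 66. Off-path (excess capacity) belief 1/3 gives 1/3·72 + 2/3·42 = 52.
Low-cost: normal capacity gives 66 − 0 = 66; excess capacity gives 52 − 4 = 48. Stays. ✓
High-cost: normal capacity gives 66 − 0 = 66; excess capacity gives 52 − 45 = 7. Stays. ✓

Yes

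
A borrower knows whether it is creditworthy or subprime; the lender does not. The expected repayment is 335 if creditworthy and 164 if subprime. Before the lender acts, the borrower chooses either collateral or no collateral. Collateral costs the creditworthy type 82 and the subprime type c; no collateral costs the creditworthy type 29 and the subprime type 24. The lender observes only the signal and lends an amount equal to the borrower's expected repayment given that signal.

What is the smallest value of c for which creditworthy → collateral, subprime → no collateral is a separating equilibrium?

Under separation: collateral → creditworthy (pays 335); no collateral → subprime (pays 164).
Creditworthy: 335 − 82 = 253 ≥ 164 − 29 = 135. Holds regardless of c. ✓
Subprime: 164 − 24 ≥ 335 − c, so c ≥ 335 − 140 = 195.

195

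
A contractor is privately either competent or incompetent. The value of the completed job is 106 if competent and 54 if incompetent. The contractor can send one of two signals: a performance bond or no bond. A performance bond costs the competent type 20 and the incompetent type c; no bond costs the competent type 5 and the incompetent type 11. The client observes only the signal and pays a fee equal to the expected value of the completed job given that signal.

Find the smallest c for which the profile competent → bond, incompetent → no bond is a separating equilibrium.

63

Under separation: bond → competent (pays 106); no bond → incompetent (pays 54).
Competent: 106 − 20 = 86 ≥ 54 − 5 = 49. Holds regardless of c. ✓
Incompetent: 54 − 11 ≥ 106 − c, so c ≥ 106 − 43 = 63.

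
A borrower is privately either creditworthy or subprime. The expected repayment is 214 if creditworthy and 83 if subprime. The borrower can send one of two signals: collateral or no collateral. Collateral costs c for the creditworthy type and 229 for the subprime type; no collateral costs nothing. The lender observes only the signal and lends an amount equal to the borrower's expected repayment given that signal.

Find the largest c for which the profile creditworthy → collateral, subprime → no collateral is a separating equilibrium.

Under separation: collateral → creditworthy (pays 214); no collateral → subprime (pays 83).
Subprime: 83 − 0 = 83 ≥ 214 − 229 = -15. Holds regardless of c. ✓
Creditworthy: 214 − c ≥ 83 − 0, so c ≤ 214 − 83 = 131.

131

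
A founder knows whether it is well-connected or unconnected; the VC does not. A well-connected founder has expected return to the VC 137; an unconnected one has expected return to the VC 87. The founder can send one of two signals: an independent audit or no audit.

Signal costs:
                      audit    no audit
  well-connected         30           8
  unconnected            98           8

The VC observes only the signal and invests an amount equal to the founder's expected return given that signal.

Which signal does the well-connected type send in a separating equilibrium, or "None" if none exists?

Try well-connected → audit, unconnected → no audit:
  If types separate, audit earns payment 137 and no audit earns 87.
  Well-connected: audit gives 137 − 30 = 107; no audit gives 87 − 8 = 79. No deviation. ✓
  Unconnected: no audit gives 87 − 8 = 79; audit gives 137 − 98 = 39. No deviation. ✓
Both hold — the well-connected type sends audit.

audit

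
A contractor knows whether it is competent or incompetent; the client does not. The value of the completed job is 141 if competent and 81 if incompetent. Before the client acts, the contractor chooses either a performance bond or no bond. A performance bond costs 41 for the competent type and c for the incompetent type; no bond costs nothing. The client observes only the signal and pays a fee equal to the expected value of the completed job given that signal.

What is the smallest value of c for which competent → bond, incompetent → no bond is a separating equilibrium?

Under separation: bond → competent (pays 141); no bond → incompetent (pays 81).
Competent: 141 − 41 = 100 ≥ 81 − 0 = 81. Holds regardless of c. ✓
Incompetent: 81 − 0 ≥ 141 − c, so c ≥ 141 − 81 = 60.

60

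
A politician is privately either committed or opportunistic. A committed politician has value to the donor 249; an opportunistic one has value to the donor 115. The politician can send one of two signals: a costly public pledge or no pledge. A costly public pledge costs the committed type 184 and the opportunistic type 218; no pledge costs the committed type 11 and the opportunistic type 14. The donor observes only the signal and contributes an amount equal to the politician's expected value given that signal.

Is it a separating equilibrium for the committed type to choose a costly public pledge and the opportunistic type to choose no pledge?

No

If types separate, pledge earns payment 249 and no pledge earns 115.
Committed: pledge gives 249 − 184 = 65; no pledge gives 115 − 11 = 104. Would deviate. ✗
Opportunistic: no pledge gives 115 − 14 = 101; pledge gives 249 − 218 = 31. No deviation. ✓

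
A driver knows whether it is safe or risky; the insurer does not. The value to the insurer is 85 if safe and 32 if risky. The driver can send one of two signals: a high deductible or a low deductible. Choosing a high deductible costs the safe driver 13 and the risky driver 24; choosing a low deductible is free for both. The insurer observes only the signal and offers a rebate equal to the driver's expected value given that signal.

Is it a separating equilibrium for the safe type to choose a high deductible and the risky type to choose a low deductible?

Under separation the insurer infers type exactly: high deductible → safe (pays 85), low deductible → risky (pays 32).
Safe: high deductible gives 85 − 13 = 72; low deductible gives 32 − 0 = 32. No deviation. ✓
Risky: low deductible gives 32 − 0 = 32; high deductible gives 85 − 24 = 61. Would deviate. ✗

No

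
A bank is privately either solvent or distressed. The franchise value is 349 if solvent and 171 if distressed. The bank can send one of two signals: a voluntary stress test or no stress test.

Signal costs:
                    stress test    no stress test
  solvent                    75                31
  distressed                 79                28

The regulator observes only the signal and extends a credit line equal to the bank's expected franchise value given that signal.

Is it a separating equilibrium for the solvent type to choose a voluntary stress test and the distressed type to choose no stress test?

If types separate, stress test earns payment 349 and no stress test earns 171.
Solvent: stress test gives 349 − 75 = 274; no stress test gives 171 − 31 = 140. No deviation. ✓
Distressed: no stress test gives 171 − 28 = 143; stress test gives 349 − 79 = 270. Would deviate. ✗

No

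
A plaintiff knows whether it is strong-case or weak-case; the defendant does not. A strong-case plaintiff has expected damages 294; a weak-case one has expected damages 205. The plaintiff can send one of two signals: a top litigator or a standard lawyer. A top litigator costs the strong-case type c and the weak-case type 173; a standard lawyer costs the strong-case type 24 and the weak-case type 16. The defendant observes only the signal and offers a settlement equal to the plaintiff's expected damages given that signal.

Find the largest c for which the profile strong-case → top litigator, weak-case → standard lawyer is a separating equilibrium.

113

Under separation: top litigator → strong-case (pays 294); standard lawyer → weak-case (pays 205).
Weak-case: 205 − 16 = 189 ≥ 294 − 173 = 121. Holds regardless of c. ✓
Strong-case: 294 − c ≥ 205 − 24, so c ≤ 294 − 181 = 113.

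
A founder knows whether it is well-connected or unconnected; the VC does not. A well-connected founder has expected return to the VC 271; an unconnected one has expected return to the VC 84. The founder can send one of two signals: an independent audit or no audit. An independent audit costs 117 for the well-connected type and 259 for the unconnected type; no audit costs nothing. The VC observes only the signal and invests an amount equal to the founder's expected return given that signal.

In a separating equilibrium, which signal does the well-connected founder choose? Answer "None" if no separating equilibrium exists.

Try well-connected → audit, unconnected → no audit:
  Under separation the VC infers type exactly: audit → well-connected (pays 271), no audit → unconnected (pays 84).
  Well-connected: audit gives 271 − 117 = 154; no audit gives 84 − 0 = 84. No deviation. ✓
  Unconnected: no audit gives 84 − 0 = 84; audit gives 271 − 259 = 12. No deviation. ✓
Both hold — the well-connected type sends audit.

audit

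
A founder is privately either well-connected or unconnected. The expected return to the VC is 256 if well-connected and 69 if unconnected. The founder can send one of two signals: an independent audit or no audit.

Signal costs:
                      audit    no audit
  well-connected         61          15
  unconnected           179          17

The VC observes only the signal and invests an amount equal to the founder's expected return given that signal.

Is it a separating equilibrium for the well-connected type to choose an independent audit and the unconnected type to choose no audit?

No

If types separate, audit earns payment 256 and no audit earns 69.
Well-connected: audit gives 256 − 61 = 195; no audit gives 69 − 15 = 54. No deviation. ✓
Unconnected: no audit gives 69 − 17 = 52; audit gives 256 − 179 = 77. Would deviate. ✗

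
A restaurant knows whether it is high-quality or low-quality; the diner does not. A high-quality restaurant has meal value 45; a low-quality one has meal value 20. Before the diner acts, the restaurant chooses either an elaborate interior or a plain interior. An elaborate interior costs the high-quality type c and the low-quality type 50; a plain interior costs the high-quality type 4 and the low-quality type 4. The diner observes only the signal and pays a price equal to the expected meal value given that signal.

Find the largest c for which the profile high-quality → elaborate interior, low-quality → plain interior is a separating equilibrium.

29

Under separation: elaborate interior → high-quality (pays 45); plain interior → low-quality (pays 20).
Low-quality: 20 − 4 = 16 ≥ 45 − 50 = -5. Holds regardless of c. ✓
High-quality: 45 − c ≥ 20 − 4, so c ≤ 45 − 16 = 29.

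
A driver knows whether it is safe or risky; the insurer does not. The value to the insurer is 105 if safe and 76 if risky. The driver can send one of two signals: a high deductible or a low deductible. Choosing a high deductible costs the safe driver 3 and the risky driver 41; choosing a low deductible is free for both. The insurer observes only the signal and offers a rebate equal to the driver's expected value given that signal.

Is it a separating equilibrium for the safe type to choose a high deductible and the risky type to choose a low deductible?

Under separation the insurer infers type exactly: high deductible → safe (pays 105), low deductible → risky (pays 76).
Safe: high deductible gives 105 − 3 = 102; low deductible gives 76 − 0 = 76. No deviation. ✓
Risky: low deductible gives 76 − 0 = 76; high deductible gives 105 − 41 = 64. No deviation. ✓
Neither type gains from mimicking the other.

Yes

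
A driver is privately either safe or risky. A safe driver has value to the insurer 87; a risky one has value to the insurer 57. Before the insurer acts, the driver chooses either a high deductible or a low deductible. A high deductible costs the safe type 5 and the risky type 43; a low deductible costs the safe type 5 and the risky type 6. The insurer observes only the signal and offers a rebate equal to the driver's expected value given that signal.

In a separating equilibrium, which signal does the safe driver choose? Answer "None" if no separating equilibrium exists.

high deductible

Try safe → high deductible, risky → low deductible:
  Under separation the insurer infers type exactly: high deductible → safe (pays 87), low deductible → risky (pays 57).
  Safe: high deductible gives 87 − 5 = 82; low deductible gives 57 − 5 = 52. No deviation. ✓
  Risky: low deductible gives 57 − 6 = 51; high deductible gives 87 − 43 = 44. No deviation. ✓
Both hold — the safe type sends high deductible.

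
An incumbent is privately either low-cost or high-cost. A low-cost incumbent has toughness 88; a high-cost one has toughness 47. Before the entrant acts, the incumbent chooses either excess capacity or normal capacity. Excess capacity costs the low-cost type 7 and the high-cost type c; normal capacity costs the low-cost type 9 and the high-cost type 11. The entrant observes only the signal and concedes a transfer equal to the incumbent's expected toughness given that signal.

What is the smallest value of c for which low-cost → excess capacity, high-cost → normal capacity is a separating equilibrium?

52

Under separation: excess capacity → low-cost (pays 88); normal capacity → high-cost (pays 47).
Low-cost: 88 − 7 = 81 ≥ 47 − 9 = 38. Holds regardless of c. ✓
High-cost: 47 − 11 ≥ 88 − c, so c ≥ 88 − 36 = 52.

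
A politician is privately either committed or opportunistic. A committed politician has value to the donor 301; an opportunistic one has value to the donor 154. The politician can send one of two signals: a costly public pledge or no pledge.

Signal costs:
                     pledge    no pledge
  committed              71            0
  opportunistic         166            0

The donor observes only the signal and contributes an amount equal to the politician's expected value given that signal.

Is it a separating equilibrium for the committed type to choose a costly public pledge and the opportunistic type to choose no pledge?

Yes

Under separation the donor infers type exactly: pledge → committed (pays 301), no pledge → opportunistic (pays 154).
Committed: pledge gives 301 − 71 = 230; no pledge gives 154 − 0 = 154. No deviation. ✓
Opportunistic: no pledge gives 154 − 0 = 154; pledge gives 301 − 166 = 135. No deviation. ✓
Neither type gains from mimicking the other.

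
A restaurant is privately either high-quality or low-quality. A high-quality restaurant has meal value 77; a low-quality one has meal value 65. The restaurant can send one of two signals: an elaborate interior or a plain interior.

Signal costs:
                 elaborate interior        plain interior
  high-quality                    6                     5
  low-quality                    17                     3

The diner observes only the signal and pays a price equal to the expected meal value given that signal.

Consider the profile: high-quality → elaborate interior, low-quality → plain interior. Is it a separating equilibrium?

If types separate, elaborate interior earns payment 77 and plain interior earns 65.
High-quality: elaborate interior gives 77 − 6 = 71; plain interior gives 65 − 5 = 60. No deviation. ✓
Low-quality: plain interior gives 65 − 3 = 62; elaborate interior gives 77 − 17 = 60. No deviation. ✓
Neither type gains from mimicking the other.

Yes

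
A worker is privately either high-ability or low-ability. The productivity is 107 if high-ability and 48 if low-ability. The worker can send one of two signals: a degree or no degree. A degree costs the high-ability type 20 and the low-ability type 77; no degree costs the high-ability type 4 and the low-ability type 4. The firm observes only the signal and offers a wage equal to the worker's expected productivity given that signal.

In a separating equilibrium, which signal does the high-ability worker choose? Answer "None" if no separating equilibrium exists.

degree

Try high-ability → degree, low-ability → no degree:
  If types separate, degree earns payment 107 and no degree earns 48.
  High-ability: degree gives 107 − 20 = 87; no degree gives 48 − 4 = 44. No deviation. ✓
  Low-ability: no degree gives 48 − 4 = 44; degree gives 107 − 77 = 30. No deviation. ✓
Both hold — the high-ability type sends degree.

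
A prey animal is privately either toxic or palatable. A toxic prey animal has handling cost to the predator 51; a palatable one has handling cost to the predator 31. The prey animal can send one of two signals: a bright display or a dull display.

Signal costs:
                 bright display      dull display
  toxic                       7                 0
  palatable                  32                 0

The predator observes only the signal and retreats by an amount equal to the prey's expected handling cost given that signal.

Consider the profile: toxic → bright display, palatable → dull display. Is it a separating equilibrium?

Yes

If types separate, bright display earns payment 51 and dull display earns 31.
Toxic: bright display gives 51 − 7 = 44; dull display gives 31 − 0 = 31. No deviation. ✓
Palatable: dull display gives 31 − 0 = 31; bright display gives 51 − 32 = 19. No deviation. ✓
Both incentive constraints hold.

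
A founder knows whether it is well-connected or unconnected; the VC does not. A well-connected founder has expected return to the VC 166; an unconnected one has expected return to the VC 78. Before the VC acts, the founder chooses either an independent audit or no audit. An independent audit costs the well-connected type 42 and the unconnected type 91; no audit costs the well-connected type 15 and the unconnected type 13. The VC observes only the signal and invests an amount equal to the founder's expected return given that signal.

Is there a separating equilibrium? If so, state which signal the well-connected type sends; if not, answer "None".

Try well-connected → audit, unconnected → no audit:
  If types separate, audit earns payment 166 and no audit earns 78.
  Well-connected: audit gives 166 − 42 = 124; no audit gives 78 − 15 = 63. No deviation. ✓
  Unconnected: no audit gives 78 − 13 = 65; audit gives 166 − 91 = 75. Would deviate. ✗
Try well-connected → no audit, unconnected → audit:
  If types separate, no audit earns payment 166 and audit earns 78.
  Well-connected: no audit gives 166 − 15 = 151; audit gives 78 − 42 = 36. No deviation. ✓
  Unconnected: audit gives 78 − 91 = -13; no audit gives 166 − 13 = 153. Would deviate. ✗
Neither assignment is incentive-compatible.

None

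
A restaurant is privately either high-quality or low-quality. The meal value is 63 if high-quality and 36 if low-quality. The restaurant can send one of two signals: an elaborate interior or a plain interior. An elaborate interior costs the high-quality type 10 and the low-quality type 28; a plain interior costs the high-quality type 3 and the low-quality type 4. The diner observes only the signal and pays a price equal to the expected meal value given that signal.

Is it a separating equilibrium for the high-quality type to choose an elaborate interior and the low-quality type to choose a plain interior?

If types separate, elaborate interior earns payment 63 and plain interior earns 36.
High-quality: elaborate interior gives 63 − 10 = 53; plain interior gives 36 − 3 = 33. No deviation. ✓
Low-quality: plain interior gives 36 − 4 = 32; elaborate interior gives 63 − 28 = 35. Would deviate. ✗

No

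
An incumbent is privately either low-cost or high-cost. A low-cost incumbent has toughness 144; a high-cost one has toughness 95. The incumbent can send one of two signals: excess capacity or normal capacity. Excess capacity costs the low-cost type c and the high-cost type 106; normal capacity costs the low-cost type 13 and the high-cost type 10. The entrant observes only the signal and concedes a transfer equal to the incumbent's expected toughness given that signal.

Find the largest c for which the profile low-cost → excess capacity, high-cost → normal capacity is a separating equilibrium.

Under separation: excess capacity → low-cost (pays 144); normal capacity → high-cost (pays 95).
High-cost: 95 − 10 = 85 ≥ 144 − 106 = 38. Holds regardless of c. ✓
Low-cost: 144 − c ≥ 95 − 13, so c ≤ 144 − 82 = 62.

62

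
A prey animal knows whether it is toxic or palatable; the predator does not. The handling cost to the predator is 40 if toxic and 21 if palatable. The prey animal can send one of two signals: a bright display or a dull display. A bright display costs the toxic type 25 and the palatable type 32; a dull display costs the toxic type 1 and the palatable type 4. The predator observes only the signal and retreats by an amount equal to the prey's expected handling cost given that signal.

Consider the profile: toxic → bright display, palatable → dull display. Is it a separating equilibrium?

If types separate, bright display earns payment 40 and dull display earns 21.
Toxic: bright display gives 40 − 25 = 15; dull display gives 21 − 1 = 20. Would deviate. ✗
Palatable: dull display gives 21 − 4 = 17; bright display gives 40 − 32 = 8. No deviation. ✓

No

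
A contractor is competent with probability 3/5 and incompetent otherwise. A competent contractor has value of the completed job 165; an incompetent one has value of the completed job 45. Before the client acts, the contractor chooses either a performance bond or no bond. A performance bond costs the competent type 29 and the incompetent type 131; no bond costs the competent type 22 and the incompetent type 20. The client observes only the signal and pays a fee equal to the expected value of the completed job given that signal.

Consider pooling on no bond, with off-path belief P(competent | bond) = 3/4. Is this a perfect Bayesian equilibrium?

On the equilibrium path (no bond) the client holds the prior 3/5 and pays 3/5·165 + 2/5·45 = 117. Off-path (bond) belief 3/4 gives 3/4·165 + 1/4·45 = 135.
Competent: no bond gives 117 − 22 = 95; bond gives 135 − 29 = 106. Deviates. ✗
Incompetent: no bond gives 117 − 20 = 97; bond gives 135 − 131 = 4. Stays. ✓

No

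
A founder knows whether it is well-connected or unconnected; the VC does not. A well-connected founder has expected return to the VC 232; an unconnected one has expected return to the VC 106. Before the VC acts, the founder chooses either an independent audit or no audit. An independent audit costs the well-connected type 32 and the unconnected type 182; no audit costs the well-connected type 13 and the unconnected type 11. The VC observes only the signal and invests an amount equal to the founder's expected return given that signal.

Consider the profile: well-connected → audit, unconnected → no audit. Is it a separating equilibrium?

Yes

If types separate, audit earns payment 232 and no audit earns 106.
Well-connected: audit gives 232 − 32 = 200; no audit gives 106 − 13 = 93. No deviation. ✓
Unconnected: no audit gives 106 − 11 = 95; audit gives 232 − 182 = 50. No deviation. ✓
Neither type gains from mimicking the other.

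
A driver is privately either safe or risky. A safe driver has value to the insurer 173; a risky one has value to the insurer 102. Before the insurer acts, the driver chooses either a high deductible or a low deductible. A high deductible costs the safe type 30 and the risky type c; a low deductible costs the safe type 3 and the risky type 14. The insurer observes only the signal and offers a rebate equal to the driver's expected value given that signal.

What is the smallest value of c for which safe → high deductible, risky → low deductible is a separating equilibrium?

85

Under separation: high deductible → safe (pays 173); low deductible → risky (pays 102).
Safe: 173 − 30 = 143 ≥ 102 − 3 = 99. Holds regardless of c. ✓
Risky: 102 − 14 ≥ 173 − c, so c ≥ 173 − 88 = 85.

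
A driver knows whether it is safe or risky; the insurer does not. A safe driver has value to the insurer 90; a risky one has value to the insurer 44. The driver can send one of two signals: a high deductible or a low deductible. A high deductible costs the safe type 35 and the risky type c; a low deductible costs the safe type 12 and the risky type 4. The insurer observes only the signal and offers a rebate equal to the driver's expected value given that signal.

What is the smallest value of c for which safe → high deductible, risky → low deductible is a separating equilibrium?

Under separation: high deductible → safe (pays 90); low deductible → risky (pays 44).
Safe: 90 − 35 = 55 ≥ 44 − 12 = 32. Holds regardless of c. ✓
Risky: 44 − 4 ≥ 90 − c, so c ≥ 90 − 40 = 50.

50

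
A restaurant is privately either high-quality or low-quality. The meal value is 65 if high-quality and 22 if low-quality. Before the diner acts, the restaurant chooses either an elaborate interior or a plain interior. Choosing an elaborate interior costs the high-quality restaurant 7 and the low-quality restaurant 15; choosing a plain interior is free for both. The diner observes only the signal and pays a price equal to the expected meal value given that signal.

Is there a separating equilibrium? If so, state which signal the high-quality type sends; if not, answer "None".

Try high-quality → elaborate interior, low-quality → plain interior:
  If types separate, elaborate interior earns payment 65 and plain interior earns 22.
  High-quality: elaborate interior gives 65 − 7 = 58; plain interior gives 22 − 0 = 22. No deviation. ✓
  Low-quality: plain interior gives 22 − 0 = 22; elaborate interior gives 65 − 15 = 50. Would deviate. ✗
Try high-quality → plain interior, low-quality → elaborate interior:
  If types separate, plain interior earns payment 65 and elaborate interior earns 22.
  High-quality: plain interior gives 65 − 0 = 65; elaborate interior gives 22 − 7 = 15. No deviation. ✓
  Low-quality: elaborate interior gives 22 − 15 = 7; plain interior gives 65 − 0 = 65. Would deviate. ✗
Neither assignment is incentive-compatible.

None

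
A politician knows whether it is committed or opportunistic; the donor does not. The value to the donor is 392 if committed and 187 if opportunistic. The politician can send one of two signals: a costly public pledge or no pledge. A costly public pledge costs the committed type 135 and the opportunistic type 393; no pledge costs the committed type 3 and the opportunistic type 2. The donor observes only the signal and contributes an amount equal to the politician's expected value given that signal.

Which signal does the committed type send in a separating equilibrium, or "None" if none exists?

Try committed → pledge, opportunistic → no pledge:
  If types separate, pledge earns payment 392 and no pledge earns 187.
  Committed: pledge gives 392 − 135 = 257; no pledge gives 187 − 3 = 184. No deviation. ✓
  Opportunistic: no pledge gives 187 − 2 = 185; pledge gives 392 − 393 = -1. No deviation. ✓
Both hold — the committed type sends pledge.

pledge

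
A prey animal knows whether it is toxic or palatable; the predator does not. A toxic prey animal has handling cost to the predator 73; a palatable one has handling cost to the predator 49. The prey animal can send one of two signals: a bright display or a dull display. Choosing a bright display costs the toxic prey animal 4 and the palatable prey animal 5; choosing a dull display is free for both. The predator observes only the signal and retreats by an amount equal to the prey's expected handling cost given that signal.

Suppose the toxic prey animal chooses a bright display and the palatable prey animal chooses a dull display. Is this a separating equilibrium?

Under separation the predator infers type exactly: bright display → toxic (pays 73), dull display → palatable (pays 49).
Toxic: bright display gives 73 − 4 = 69; dull display gives 49 − 0 = 49. No deviation. ✓
Palatable: dull display gives 49 − 0 = 49; bright display gives 73 − 5 = 68. Would deviate. ✗

No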